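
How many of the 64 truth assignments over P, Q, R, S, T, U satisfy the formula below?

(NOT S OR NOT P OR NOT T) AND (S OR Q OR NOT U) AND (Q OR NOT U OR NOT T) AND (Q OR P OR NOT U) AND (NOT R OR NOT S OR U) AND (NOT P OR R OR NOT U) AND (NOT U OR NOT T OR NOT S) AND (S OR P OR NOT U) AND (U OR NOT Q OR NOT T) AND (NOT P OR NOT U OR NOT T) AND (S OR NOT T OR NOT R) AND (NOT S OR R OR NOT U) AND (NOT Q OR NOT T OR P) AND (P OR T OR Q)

16

There are 2^6 = 64 truth assignments over (P, Q, R, S, T, U).
Split on Q. With Q = true, the clauses containing Q are satisfied and NOT Q drops from the rest; 9 of the 2^5 = 32 assignments to the other variables satisfy what remains.
With Q = false, by the same count on the reduced clause set, 7 assignments work.
(One model: P=F, Q=F, R=F, S=F, T=T, U=F.)
Total: 9 + 7 = 16.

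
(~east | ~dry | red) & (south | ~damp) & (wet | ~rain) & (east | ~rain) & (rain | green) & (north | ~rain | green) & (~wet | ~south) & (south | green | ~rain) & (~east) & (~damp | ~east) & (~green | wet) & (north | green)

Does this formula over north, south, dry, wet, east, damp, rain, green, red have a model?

The clause (~east) is unit, so east = 0.
The clause (~rain) is unit, so rain = 0.
The clause (green) is unit, so green = 1.
The clause (wet) is unit, so wet = 1.
The clause (~south) is unit, so south = 0.
The clause (~damp) is unit, so damp = 0.
No clause remains; north, dry, red are free.
A satisfying assignment: north=1; south=0; dry=1; wet=1; east=0; damp=0; rain=0; green=1; red=0.

Yes, satisfiable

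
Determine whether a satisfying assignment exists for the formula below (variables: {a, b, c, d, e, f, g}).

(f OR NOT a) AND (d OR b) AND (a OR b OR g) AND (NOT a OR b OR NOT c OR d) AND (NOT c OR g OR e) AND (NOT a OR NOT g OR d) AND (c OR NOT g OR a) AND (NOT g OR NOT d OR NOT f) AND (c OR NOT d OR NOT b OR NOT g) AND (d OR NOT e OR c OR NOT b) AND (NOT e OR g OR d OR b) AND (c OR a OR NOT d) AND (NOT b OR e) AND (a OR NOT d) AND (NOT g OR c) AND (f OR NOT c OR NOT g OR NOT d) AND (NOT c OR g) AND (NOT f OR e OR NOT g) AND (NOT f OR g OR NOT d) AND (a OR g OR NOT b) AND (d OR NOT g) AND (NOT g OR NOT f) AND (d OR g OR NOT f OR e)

Suppose f = true.
The clause (NOT g) is unit, so g = false.
The clause (NOT c) is unit, so c = false.
The clause (NOT d) is unit, so d = false.
The clause (b) is unit, so b = true.
The clause (NOT e) is unit, so e = false.
But (e) is also a unit clause — contradiction.
Backtrack on f: now try f = false.
The clause (NOT a) is unit, so a = false.
The clause (NOT d) is unit, so d = false.
The clause (b) is unit, so b = true.
The clause (e) is unit, so e = true.
The clause (c) is unit, so c = true.
The clause (g) is unit, so g = true.
But (NOT g) is also a unit clause — contradiction.
Either choice for f ends in contradiction.
No assignment satisfies every clause.

No, unsatisfiable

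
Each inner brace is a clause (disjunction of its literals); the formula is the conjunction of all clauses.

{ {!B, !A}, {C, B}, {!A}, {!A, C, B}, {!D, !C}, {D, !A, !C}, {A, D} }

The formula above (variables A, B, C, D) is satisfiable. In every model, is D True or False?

Suppose D = false.
Unit clause (!A) forces A = false.
Now (A) is unsatisfied and unit — conflict.
So every satisfying assignment has D = True.

True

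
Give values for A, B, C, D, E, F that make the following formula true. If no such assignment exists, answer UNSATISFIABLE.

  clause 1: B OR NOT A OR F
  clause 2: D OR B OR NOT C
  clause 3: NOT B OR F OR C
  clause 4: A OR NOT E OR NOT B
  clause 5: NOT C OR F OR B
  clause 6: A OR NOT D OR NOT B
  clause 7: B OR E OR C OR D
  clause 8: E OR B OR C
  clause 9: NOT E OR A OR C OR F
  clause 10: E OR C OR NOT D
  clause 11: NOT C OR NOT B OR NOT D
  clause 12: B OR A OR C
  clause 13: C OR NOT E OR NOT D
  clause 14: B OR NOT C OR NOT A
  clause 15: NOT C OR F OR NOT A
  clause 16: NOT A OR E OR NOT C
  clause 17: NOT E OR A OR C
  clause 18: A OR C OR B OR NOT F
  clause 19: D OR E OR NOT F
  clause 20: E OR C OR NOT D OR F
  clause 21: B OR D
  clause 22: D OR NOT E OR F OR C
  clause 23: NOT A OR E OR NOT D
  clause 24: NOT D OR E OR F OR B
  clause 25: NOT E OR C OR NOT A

A ↦ true, B ↦ true, C ↦ true, D ↦ false, E ↦ true, F ↦ true

Try B = true.
Try F = true.
Try A = true.
Try C = true.
(NOT D) alone gives D = false.
(E) alone gives E = true.
This assignment satisfies each clause.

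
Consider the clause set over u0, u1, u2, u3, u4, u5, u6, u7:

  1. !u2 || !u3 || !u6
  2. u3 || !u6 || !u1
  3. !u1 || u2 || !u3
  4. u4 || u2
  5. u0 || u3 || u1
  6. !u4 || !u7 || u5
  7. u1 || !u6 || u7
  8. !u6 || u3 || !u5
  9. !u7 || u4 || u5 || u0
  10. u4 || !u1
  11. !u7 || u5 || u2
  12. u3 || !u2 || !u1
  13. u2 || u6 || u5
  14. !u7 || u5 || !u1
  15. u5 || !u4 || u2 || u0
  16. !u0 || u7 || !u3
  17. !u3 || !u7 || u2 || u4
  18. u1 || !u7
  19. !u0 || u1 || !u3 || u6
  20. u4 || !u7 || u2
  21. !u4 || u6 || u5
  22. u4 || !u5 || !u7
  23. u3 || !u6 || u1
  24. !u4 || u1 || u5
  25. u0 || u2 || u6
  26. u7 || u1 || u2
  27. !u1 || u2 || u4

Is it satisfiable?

Branch on u4: set u4 = false.
Unit clause (u2) forces u2 = true.
Unit clause (!u1) forces u1 = false.
Unit clause (!u7) forces u7 = false.
Unit clause (!u6) forces u6 = false.
Branch on u0: set u0 = false.
Unit clause (u3) forces u3 = true.
Every clause is now satisfied; u5 is unconstrained.
A satisfying assignment: u0 ↦ false,  u1 ↦ false,  u2 ↦ true,  u3 ↦ true,  u4 ↦ false,  u5 ↦ true,  u6 ↦ false,  u7 ↦ false.

Yes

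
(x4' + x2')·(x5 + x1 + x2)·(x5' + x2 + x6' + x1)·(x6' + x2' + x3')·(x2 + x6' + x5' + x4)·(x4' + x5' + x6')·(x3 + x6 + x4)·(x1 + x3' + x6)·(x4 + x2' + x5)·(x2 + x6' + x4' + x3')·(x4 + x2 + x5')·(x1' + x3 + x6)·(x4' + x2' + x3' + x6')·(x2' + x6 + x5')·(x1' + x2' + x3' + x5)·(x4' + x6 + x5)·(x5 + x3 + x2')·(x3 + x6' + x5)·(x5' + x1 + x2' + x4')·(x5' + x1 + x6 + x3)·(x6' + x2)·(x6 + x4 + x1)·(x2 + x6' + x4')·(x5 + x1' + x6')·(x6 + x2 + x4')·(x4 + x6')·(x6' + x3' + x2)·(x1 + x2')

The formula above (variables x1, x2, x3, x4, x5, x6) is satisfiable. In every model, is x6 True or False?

Suppose x6 = 1.
Unit clause (x2) forces x2 = 1.
Unit clause (x4') forces x4 = 0.
Now (x4) is unsatisfied and unit — conflict.
So every satisfying assignment has x6 = False.

False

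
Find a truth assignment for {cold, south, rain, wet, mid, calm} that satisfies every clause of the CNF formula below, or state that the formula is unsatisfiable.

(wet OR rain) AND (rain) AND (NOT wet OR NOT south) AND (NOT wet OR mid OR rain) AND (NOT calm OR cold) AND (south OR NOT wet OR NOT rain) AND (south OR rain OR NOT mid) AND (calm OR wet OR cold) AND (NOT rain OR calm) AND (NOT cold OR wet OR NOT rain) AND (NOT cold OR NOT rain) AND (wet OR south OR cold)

The clause (rain) is unit, so rain = true.
The clause (calm) is unit, so calm = true.
The clause (cold) is unit, so cold = true.
But (NOT cold) is also a unit clause — contradiction.

UNSATISFIABLE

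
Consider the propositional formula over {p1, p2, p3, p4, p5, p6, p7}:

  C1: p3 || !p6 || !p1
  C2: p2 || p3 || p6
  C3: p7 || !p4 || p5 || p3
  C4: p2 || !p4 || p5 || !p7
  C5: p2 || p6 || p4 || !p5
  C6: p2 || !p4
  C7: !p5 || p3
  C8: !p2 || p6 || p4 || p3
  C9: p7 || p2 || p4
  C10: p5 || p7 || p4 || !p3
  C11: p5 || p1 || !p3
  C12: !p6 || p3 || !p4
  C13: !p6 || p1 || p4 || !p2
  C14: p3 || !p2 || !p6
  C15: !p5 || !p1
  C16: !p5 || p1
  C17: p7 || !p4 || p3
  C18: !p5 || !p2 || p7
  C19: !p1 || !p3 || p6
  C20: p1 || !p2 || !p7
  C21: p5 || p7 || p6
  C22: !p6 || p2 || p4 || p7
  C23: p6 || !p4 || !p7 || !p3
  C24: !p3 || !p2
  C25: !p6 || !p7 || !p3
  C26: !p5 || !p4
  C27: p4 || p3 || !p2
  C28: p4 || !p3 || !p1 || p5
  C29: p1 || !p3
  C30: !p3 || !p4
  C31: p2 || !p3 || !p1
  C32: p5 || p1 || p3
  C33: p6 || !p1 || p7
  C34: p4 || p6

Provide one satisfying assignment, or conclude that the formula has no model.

Suppose p2 = true.
From the singleton clause (!p3), p3 = false.
From the singleton clause (!p5), p5 = false.
From the singleton clause (!p6), p6 = false.
From the singleton clause (p4), p4 = true.
From the singleton clause (p7), p7 = true.
From the singleton clause (p1), p1 = true.
Every clause now holds.

p1 ↦ true, p2 ↦ true, p3 ↦ false, p4 ↦ true, p5 ↦ false, p6 ↦ false, p7 ↦ true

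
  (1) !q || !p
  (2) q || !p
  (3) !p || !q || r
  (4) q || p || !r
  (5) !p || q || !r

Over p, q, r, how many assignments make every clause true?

There are 2^3 = 8 truth assignments over (p, q, r).
Check each against the 5 clauses (columns in the order p, q, r):
  F F F  ✓ satisfies all
  F F T  ✗ fails (q || p || !r)
  F T F  ✓ satisfies all
  F T T  ✓ satisfies all
  T F F  ✗ fails (q || !p)
  T F T  ✗ fails (q || !p)
  T T F  ✗ fails (!q || !p)
  T T T  ✗ fails (!q || !p)
3 of the 8 rows are models.

3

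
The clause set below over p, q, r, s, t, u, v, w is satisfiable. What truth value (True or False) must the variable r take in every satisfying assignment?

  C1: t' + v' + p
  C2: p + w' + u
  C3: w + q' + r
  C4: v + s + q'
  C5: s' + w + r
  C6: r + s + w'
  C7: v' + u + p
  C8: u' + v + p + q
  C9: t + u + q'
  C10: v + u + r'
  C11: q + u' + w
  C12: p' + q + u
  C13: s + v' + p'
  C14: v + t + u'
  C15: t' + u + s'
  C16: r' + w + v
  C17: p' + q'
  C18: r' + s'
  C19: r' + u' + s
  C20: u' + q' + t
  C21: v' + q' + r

Suppose r = 1.
Unit clause (s') forces s = 0.
Unit clause (u') forces u = 0.
Unit clause (v) forces v = 1.
Unit clause (p) forces p = 1.
Now (p') is unsatisfied and unit — conflict.
So every satisfying assignment has r = False.

False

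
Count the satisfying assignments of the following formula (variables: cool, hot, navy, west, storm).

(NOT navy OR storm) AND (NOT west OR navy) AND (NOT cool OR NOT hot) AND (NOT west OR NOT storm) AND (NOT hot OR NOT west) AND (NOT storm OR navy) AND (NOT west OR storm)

There are 2^5 = 32 truth assignments over (cool, hot, navy, west, storm).
Split on storm. With storm = true, the clauses containing storm are satisfied and NOT storm drops from the rest; 3 of the 2^4 = 16 assignments to the other variables satisfy what remains.
With storm = false, by the same count on the reduced clause set, 3 assignments work.
Total: 3 + 3 = 6.

6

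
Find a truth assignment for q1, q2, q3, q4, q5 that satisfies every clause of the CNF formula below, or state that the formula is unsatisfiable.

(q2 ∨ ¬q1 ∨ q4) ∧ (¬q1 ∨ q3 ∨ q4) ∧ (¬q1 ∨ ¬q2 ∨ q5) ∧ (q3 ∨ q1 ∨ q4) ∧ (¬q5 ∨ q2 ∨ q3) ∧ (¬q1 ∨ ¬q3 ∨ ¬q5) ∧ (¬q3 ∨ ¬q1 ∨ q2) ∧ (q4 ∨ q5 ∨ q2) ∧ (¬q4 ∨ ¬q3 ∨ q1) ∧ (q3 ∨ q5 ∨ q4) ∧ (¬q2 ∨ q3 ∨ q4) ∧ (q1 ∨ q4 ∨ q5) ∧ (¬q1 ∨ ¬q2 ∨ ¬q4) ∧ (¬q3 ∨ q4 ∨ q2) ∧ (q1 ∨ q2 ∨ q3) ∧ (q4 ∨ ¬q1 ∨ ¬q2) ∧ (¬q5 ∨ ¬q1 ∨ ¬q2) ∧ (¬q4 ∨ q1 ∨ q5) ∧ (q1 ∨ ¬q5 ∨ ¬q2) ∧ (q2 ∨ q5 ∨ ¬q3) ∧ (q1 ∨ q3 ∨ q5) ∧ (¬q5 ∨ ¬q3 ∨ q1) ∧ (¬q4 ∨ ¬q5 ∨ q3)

Case q2 = False:
Case q1 = True:
Unit clause (q4) forces q4 = True.
Unit clause (¬q3) forces q3 = False.
Unit clause (¬q5) forces q5 = False.
Every clause now holds.

q1: True; q2: False; q3: False; q4: True; q5: False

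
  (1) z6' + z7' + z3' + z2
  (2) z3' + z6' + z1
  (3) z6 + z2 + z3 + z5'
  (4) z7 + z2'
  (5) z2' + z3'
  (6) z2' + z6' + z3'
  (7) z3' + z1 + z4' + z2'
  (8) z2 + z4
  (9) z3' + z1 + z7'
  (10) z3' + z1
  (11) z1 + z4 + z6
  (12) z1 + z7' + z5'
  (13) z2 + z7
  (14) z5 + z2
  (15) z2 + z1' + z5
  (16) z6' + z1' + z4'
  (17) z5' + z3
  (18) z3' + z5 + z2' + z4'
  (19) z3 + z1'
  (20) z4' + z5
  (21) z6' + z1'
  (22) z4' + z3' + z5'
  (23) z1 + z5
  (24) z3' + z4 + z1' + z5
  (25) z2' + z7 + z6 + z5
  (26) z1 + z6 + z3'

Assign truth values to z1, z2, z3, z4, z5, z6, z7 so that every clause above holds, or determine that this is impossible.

UNSATISFIABLE

Suppose z7 = 1.
Suppose z2 = 0.
Unit clause (z4) forces z4 = 1.
Unit clause (z5) forces z5 = 1.
Unit clause (z1) forces z1 = 1.
Unit clause (z6') forces z6 = 0.
Unit clause (z3) forces z3 = 1.
That conflicts with the unit clause (z3').
Undo z2 and try z2 = 1.
Unit clause (z3') forces z3 = 0.
Unit clause (z5') forces z5 = 0.
Unit clause (z1') forces z1 = 0.
That conflicts with the unit clause (z1).
Either choice for z2 ends in contradiction.
Undo z7 and try z7 = 0.
Unit clause (z2') forces z2 = 0.
That conflicts with the unit clause (z2).
Either choice for z7 ends in contradiction.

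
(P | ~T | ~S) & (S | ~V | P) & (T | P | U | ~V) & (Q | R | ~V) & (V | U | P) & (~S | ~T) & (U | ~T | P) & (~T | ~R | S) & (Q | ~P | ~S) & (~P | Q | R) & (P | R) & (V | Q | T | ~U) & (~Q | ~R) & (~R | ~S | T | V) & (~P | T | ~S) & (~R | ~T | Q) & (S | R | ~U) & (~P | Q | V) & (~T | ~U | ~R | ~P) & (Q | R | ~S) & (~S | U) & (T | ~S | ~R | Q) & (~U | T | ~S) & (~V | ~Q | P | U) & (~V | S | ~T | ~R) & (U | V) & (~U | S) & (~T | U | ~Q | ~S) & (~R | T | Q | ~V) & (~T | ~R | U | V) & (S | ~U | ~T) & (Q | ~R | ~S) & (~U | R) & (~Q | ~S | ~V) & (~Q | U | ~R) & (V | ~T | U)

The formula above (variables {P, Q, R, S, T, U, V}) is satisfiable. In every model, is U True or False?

Suppose U = 1.
The clause (S) is unit, so S = 1.
The clause (~T) is unit, so T = 0.
But (T) is also a unit clause — contradiction.
So every satisfying assignment has U = False.

False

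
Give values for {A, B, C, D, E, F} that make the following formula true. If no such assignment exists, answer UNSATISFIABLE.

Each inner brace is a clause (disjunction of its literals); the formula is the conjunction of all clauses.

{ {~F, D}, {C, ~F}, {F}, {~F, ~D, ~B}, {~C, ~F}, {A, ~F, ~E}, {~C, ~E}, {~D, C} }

(F) alone gives F = 1.
(D) alone gives D = 1.
(C) alone gives C = 1.
That conflicts with the unit clause (~C).

UNSATISFIABLE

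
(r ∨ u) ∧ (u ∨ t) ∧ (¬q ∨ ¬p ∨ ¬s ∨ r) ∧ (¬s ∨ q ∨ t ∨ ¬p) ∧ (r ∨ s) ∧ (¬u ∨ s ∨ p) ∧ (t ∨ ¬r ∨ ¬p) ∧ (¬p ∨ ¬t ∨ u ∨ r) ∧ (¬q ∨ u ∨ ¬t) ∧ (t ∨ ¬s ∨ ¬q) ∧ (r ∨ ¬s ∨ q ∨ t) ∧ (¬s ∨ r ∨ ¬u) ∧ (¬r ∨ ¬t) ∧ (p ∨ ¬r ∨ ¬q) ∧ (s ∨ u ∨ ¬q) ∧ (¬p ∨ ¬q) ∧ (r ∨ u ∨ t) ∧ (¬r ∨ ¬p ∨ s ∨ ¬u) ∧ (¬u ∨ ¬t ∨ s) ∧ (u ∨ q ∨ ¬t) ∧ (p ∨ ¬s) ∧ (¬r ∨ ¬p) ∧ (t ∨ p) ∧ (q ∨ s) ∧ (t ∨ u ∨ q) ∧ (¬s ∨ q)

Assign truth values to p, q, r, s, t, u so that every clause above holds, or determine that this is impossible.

UNSATISFIABLE

Suppose r = True.
(¬t) alone gives t = False.
(u) alone gives u = True.
(¬p) alone gives p = False.
That conflicts with the unit clause (p).
Undo r and try r = False.
(u) alone gives u = True.
(s) alone gives s = True.
That conflicts with the unit clause (¬s).
Neither r = True nor r = False works.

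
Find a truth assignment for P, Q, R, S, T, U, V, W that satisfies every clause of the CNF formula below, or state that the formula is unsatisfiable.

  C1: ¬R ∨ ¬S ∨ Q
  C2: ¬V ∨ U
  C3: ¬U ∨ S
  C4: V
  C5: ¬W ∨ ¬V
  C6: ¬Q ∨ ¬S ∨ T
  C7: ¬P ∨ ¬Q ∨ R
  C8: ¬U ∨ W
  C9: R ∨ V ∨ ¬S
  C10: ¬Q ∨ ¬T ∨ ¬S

(V) alone gives V = True.
(U) alone gives U = True.
(S) alone gives S = True.
(¬W) alone gives W = False.
That conflicts with the unit clause (W).

UNSATISFIABLE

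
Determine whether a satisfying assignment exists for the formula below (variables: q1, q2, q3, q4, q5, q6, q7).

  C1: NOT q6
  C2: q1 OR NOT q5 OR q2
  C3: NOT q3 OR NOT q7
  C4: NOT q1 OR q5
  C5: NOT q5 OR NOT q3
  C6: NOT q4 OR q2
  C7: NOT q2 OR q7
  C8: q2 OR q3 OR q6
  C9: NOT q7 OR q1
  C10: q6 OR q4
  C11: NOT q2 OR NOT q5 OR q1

Yes

The clause (NOT q6) is unit, so q6 = false.
The clause (q4) is unit, so q4 = true.
The clause (q2) is unit, so q2 = true.
The clause (q7) is unit, so q7 = true.
The clause (NOT q3) is unit, so q3 = false.
The clause (q1) is unit, so q1 = true.
The clause (q5) is unit, so q5 = true.
Every clause now holds.
A satisfying assignment: q1 ↦ true,  q2 ↦ true,  q3 ↦ false,  q4 ↦ true,  q5 ↦ true,  q6 ↦ false,  q7 ↦ true.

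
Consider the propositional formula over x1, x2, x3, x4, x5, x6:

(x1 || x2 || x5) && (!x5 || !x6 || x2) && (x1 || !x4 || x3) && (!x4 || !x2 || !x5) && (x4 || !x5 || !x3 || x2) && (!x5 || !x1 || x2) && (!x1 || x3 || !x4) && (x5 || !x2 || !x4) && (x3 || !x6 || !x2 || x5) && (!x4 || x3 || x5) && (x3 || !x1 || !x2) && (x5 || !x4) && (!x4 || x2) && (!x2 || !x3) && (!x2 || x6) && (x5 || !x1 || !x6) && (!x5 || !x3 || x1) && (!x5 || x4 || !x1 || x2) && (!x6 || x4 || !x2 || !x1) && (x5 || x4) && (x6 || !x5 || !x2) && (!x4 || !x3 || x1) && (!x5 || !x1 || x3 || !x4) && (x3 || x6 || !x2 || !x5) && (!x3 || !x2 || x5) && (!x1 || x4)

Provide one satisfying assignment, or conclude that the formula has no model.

Case x5 = true:
Case x6 = true:
Unit clause (x2) forces x2 = true.
Unit clause (!x4) forces x4 = false.
Unit clause (!x3) forces x3 = false.
Unit clause (!x1) forces x1 = false.
All clauses are satisfied.

x1 ↦ false, x2 ↦ true, x3 ↦ false, x4 ↦ false, x5 ↦ true, x6 ↦ true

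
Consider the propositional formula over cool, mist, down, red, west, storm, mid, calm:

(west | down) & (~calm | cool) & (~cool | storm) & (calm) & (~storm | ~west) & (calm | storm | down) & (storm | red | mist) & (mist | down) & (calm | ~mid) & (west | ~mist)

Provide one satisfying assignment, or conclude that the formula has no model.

cool=1,  mist=0,  down=1,  red=1,  west=0,  storm=1,  mid=0,  calm=1

From the singleton clause (calm), calm = 1.
From the singleton clause (cool), cool = 1.
From the singleton clause (storm), storm = 1.
From the singleton clause (~west), west = 0.
From the singleton clause (down), down = 1.
From the singleton clause (~mist), mist = 0.
All clauses hold; red, mid can take either value.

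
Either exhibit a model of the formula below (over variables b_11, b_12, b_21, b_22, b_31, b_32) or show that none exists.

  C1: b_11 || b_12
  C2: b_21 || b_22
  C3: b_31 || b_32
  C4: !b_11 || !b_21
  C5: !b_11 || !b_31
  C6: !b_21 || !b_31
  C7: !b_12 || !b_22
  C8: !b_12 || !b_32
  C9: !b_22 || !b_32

UNSATISFIABLE

Branch on b_11: set b_11 = true.
(!b_21) alone gives b_21 = false.
(b_22) alone gives b_22 = true.
(!b_31) alone gives b_31 = false.
(b_32) alone gives b_32 = true.
That conflicts with the unit clause (!b_32).
Backtrack on b_11: now try b_11 = false.
(b_12) alone gives b_12 = true.
(!b_22) alone gives b_22 = false.
(b_21) alone gives b_21 = true.
(!b_31) alone gives b_31 = false.
(b_32) alone gives b_32 = true.
That conflicts with the unit clause (!b_32).
Both values of b_11 lead to a conflict.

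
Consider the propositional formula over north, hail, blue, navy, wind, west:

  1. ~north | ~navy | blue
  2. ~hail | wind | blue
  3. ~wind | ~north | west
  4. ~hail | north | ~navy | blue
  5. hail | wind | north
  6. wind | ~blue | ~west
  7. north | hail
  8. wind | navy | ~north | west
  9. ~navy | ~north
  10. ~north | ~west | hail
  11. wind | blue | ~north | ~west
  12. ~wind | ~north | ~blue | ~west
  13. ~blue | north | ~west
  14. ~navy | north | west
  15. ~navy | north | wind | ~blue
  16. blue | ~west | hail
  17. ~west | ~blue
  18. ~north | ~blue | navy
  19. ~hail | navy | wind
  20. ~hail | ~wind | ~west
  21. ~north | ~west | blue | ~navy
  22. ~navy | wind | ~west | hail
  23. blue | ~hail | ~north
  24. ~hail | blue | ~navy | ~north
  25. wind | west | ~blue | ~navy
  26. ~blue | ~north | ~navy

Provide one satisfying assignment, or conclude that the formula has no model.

north=0,  hail=1,  blue=0,  navy=0,  wind=1,  west=0

Branch on north: set north = 0.
Unit clause (hail) forces hail = 1.
Branch on wind: set wind = 1.
Unit clause (~west) forces west = 0.
Unit clause (~navy) forces navy = 0.
All clauses hold; blue can take either value.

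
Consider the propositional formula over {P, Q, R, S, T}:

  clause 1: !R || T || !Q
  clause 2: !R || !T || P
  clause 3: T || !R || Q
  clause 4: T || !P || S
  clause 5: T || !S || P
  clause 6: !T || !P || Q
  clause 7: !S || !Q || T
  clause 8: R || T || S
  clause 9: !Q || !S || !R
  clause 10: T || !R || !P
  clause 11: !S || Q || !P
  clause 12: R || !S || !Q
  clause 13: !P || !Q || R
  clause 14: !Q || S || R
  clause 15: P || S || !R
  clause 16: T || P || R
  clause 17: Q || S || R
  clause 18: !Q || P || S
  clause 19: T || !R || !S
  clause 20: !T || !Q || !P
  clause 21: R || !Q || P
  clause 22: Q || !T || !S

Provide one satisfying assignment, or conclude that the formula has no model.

UNSATISFIABLE

Branch on R: set R = false.
Branch on T: set T = true.
Branch on P: set P = false.
Unit clause (!Q) forces Q = false.
Unit clause (S) forces S = true.
That conflicts with the unit clause (!S).
That branch fails; take P = true instead.
Unit clause (Q) forces Q = true.
That conflicts with the unit clause (!Q).
Both values of P lead to a conflict.
That branch fails; take T = false instead.
Unit clause (S) forces S = true.
Unit clause (P) forces P = true.
Unit clause (!Q) forces Q = false.
That conflicts with the unit clause (Q).
Both values of T lead to a conflict.
That branch fails; take R = true instead.
Branch on T: set T = true.
Unit clause (P) forces P = true.
Unit clause (Q) forces Q = true.
That conflicts with the unit clause (!Q).
That branch fails; take T = false instead.
Unit clause (!Q) forces Q = false.
That conflicts with the unit clause (Q).
Both values of T lead to a conflict.
Both values of R lead to a conflict.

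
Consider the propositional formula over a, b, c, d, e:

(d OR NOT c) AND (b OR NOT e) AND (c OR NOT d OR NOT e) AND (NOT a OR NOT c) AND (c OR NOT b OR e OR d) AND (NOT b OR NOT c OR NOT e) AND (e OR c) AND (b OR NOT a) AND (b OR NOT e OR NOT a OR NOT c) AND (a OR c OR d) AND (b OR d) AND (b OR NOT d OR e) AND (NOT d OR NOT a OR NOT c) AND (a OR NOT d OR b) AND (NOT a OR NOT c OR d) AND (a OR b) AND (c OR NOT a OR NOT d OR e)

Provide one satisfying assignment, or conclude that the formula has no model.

Try d = true.
Try b = true.
Try c = true.
The clause (NOT a) is unit, so a = false.
The clause (NOT e) is unit, so e = false.
This assignment satisfies each clause.

a=false,  b=true,  c=true,  d=true,  e=false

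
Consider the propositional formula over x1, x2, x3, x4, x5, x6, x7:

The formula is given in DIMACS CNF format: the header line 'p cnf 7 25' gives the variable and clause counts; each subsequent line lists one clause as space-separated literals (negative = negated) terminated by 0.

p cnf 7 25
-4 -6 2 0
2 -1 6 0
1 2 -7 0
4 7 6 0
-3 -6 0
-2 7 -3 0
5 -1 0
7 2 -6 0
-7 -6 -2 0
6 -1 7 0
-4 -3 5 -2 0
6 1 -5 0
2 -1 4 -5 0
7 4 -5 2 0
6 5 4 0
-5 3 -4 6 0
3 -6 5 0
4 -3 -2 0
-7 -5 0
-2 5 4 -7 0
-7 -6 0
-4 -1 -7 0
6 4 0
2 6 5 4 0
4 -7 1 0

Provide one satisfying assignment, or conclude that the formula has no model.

Case x3 = False:
Case x5 = True:
(¬x7) alone gives x7 = False.
Case x4 = False:
(x6) alone gives x6 = True.
(x2) alone gives x2 = True.
All clauses hold; x1 can take either value.

x1=True, x2=True, x3=False, x4=False, x5=True, x6=True, x7=False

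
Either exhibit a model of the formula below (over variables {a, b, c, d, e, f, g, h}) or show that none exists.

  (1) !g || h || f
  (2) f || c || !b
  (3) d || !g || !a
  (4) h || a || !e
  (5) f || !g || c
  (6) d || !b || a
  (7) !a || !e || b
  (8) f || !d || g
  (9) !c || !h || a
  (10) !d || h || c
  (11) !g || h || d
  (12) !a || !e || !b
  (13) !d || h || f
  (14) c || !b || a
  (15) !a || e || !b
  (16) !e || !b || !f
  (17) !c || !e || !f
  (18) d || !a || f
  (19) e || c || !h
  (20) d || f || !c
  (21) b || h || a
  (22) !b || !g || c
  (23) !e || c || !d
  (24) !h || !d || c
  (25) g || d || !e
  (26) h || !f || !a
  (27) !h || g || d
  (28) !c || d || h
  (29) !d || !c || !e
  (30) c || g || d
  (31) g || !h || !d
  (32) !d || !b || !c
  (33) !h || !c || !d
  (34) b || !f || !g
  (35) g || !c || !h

Case g = false:
Case f = true:
Case e = false:
Case a = false:
Case d = true:
Unit clause (!h) forces h = false.
Unit clause (c) forces c = true.
Unit clause (b) forces b = true.
That conflicts with the unit clause (!b).
That branch fails; take d = false instead.
Unit clause (!b) forces b = false.
Unit clause (h) forces h = true.
That conflicts with the unit clause (!h).
Both values of d lead to a conflict.
That branch fails; take a = true instead.
Unit clause (!b) forces b = false.
Unit clause (h) forces h = true.
Unit clause (c) forces c = true.
That conflicts with the unit clause (!c).
Both values of a lead to a conflict.
That branch fails; take e = true instead.
Unit clause (!b) forces b = false.
Unit clause (!a) forces a = false.
Unit clause (h) forces h = true.
Unit clause (!c) forces c = false.
Unit clause (!d) forces d = false.
That conflicts with the unit clause (d).
Both values of e lead to a conflict.
That branch fails; take f = false instead.
Unit clause (!d) forces d = false.
Unit clause (!a) forces a = false.
Unit clause (!b) forces b = false.
Unit clause (!c) forces c = false.
That conflicts with the unit clause (c).
Both values of f lead to a conflict.
That branch fails; take g = true instead.
Case h = true:
Case d = true:
Unit clause (c) forces c = true.
That conflicts with the unit clause (!c).
That branch fails; take d = false instead.
Unit clause (!a) forces a = false.
Unit clause (!b) forces b = false.
Unit clause (!c) forces c = false.
Unit clause (f) forces f = true.
That conflicts with the unit clause (!f).
Both values of d lead to a conflict.
That branch fails; take h = false instead.
Unit clause (f) forces f = true.
Unit clause (d) forces d = true.
Unit clause (c) forces c = true.
Unit clause (!e) forces e = false.
Unit clause (!a) forces a = false.
Unit clause (b) forces b = true.
That conflicts with the unit clause (!b).
Both values of h lead to a conflict.
Both values of g lead to a conflict.

UNSATISFIABLE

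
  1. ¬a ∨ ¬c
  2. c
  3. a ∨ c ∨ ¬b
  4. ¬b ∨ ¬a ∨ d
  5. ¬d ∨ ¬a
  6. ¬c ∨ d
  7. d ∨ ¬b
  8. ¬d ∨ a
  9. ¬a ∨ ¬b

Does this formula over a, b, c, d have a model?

No

The clause (c) is unit, so c = True.
The clause (¬a) is unit, so a = False.
The clause (d) is unit, so d = True.
But (¬d) is also a unit clause — contradiction.
No assignment satisfies every clause.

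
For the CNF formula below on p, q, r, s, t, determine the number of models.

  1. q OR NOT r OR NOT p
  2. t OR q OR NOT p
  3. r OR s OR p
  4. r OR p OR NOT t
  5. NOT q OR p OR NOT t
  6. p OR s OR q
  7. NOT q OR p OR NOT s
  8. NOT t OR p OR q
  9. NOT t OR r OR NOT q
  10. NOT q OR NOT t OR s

There are 2^5 = 32 truth assignments over (p, q, r, s, t).
Split on r. With r = true, the clauses containing r are satisfied and NOT r drops from the rest; 5 of the 2^4 = 16 assignments to the other variables satisfy what remains.
With r = false, by the same count on the reduced clause set, 5 assignments work.
(One model: p=F, q=F, r=F, s=T, t=F.)
Total: 5 + 5 = 10.

10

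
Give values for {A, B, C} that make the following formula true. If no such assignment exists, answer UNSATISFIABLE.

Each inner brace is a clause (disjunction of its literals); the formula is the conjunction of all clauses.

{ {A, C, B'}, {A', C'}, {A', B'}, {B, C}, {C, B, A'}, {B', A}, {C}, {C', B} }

The clause (C) is unit, so C = 1.
The clause (A') is unit, so A = 0.
The clause (B') is unit, so B = 0.
But (B) is also a unit clause — contradiction.

UNSATISFIABLE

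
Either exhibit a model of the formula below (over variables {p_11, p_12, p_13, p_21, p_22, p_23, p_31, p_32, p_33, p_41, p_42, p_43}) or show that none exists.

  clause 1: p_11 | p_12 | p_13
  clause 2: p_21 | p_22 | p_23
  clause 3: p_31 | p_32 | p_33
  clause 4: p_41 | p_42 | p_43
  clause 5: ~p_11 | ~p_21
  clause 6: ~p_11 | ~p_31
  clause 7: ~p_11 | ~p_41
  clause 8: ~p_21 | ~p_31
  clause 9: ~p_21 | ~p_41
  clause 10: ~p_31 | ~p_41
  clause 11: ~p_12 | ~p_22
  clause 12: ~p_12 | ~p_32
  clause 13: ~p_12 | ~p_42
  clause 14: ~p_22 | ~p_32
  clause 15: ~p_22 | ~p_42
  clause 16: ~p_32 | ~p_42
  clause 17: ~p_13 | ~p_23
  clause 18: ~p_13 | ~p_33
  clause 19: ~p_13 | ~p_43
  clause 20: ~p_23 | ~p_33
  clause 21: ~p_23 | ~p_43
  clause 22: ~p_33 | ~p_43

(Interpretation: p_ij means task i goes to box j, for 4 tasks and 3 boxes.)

UNSATISFIABLE

Case p_11 = 0:
Case p_12 = 1:
The clause (~p_22) is unit, so p_22 = 0.
The clause (~p_32) is unit, so p_32 = 0.
The clause (~p_42) is unit, so p_42 = 0.
Case p_21 = 1:
The clause (~p_31) is unit, so p_31 = 0.
The clause (p_33) is unit, so p_33 = 1.
The clause (~p_41) is unit, so p_41 = 0.
The clause (p_43) is unit, so p_43 = 1.
Now (~p_43) is unsatisfied and unit — conflict.
Backtrack on p_21: now try p_21 = 0.
The clause (p_23) is unit, so p_23 = 1.
The clause (~p_13) is unit, so p_13 = 0.
The clause (~p_33) is unit, so p_33 = 0.
The clause (p_31) is unit, so p_31 = 1.
The clause (~p_41) is unit, so p_41 = 0.
The clause (p_43) is unit, so p_43 = 1.
Now (~p_43) is unsatisfied and unit — conflict.
Either choice for p_21 ends in contradiction.
Backtrack on p_12: now try p_12 = 0.
The clause (p_13) is unit, so p_13 = 1.
The clause (~p_23) is unit, so p_23 = 0.
The clause (~p_33) is unit, so p_33 = 0.
The clause (~p_43) is unit, so p_43 = 0.
Case p_21 = 1:
The clause (~p_31) is unit, so p_31 = 0.
The clause (p_32) is unit, so p_32 = 1.
The clause (~p_41) is unit, so p_41 = 0.
The clause (p_42) is unit, so p_42 = 1.
Now (~p_42) is unsatisfied and unit — conflict.
Backtrack on p_21: now try p_21 = 0.
The clause (p_22) is unit, so p_22 = 1.
The clause (~p_32) is unit, so p_32 = 0.
The clause (p_31) is unit, so p_31 = 1.
The clause (~p_41) is unit, so p_41 = 0.
The clause (p_42) is unit, so p_42 = 1.
Now (~p_42) is unsatisfied and unit — conflict.
Either choice for p_21 ends in contradiction.
Either choice for p_12 ends in contradiction.
Backtrack on p_11: now try p_11 = 1.
The clause (~p_21) is unit, so p_21 = 0.
The clause (~p_31) is unit, so p_31 = 0.
The clause (~p_41) is unit, so p_41 = 0.
Case p_22 = 1:
The clause (~p_12) is unit, so p_12 = 0.
The clause (~p_32) is unit, so p_32 = 0.
The clause (p_33) is unit, so p_33 = 1.
The clause (~p_42) is unit, so p_42 = 0.
The clause (p_43) is unit, so p_43 = 1.
Now (~p_43) is unsatisfied and unit — conflict.
Backtrack on p_22: now try p_22 = 0.
The clause (p_23) is unit, so p_23 = 1.
The clause (~p_13) is unit, so p_13 = 0.
The clause (~p_33) is unit, so p_33 = 0.
The clause (p_32) is unit, so p_32 = 1.
The clause (~p_12) is unit, so p_12 = 0.
The clause (~p_42) is unit, so p_42 = 0.
The clause (p_43) is unit, so p_43 = 1.
Now (~p_43) is unsatisfied and unit — conflict.
Either choice for p_22 ends in contradiction.
Either choice for p_11 ends in contradiction.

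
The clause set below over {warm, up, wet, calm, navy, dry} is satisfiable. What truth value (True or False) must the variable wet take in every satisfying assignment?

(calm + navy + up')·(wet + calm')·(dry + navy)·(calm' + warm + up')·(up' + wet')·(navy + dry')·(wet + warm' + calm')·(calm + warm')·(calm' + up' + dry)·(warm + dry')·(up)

Suppose wet = 1.
From the singleton clause (up'), up = 0.
But (up) is also a unit clause — contradiction.
So every satisfying assignment has wet = False.

False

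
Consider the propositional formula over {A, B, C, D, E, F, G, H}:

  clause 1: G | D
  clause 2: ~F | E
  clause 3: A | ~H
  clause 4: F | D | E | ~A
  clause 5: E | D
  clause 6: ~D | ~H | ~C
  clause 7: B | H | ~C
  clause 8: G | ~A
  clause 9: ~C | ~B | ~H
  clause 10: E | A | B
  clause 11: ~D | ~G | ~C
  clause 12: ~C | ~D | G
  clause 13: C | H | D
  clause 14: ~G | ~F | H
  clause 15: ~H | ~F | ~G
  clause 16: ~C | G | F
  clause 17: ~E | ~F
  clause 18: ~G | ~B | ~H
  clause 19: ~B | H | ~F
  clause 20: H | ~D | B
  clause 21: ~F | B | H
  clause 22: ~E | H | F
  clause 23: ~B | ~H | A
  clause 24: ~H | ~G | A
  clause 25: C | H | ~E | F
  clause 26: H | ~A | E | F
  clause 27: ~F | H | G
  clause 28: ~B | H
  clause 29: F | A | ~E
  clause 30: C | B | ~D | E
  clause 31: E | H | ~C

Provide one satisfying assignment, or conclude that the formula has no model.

Try G = 1.
Try F = 0.
Try A = 1.
Try D = 1.
Unit clause (~C) forces C = 0.
Try B = 0.
Unit clause (H) forces H = 1.
Unit clause (E) forces E = 1.
Every clause now holds.

A=1; B=0; C=0; D=1; E=1; F=0; G=1; H=1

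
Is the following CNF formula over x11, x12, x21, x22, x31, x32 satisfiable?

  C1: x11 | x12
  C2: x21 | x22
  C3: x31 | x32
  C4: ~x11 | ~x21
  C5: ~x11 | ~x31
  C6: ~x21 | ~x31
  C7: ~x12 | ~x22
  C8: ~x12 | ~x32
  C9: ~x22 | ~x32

Case x11 = 1:
Unit clause (~x21) forces x21 = 0.
Unit clause (x22) forces x22 = 1.
Unit clause (~x31) forces x31 = 0.
Unit clause (x32) forces x32 = 1.
That conflicts with the unit clause (~x32).
That branch fails; take x11 = 0 instead.
Unit clause (x12) forces x12 = 1.
Unit clause (~x22) forces x22 = 0.
Unit clause (x21) forces x21 = 1.
Unit clause (~x31) forces x31 = 0.
Unit clause (x32) forces x32 = 1.
That conflicts with the unit clause (~x32).
Neither x11 = 1 nor x11 = 0 works.
No assignment satisfies every clause.

No, unsatisfiable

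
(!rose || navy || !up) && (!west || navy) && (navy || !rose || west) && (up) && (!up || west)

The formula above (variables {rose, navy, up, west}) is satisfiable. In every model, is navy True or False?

Suppose navy = false.
Unit clause (!west) forces west = false.
Unit clause (!rose) forces rose = false.
Unit clause (up) forces up = true.
But (!up) is also a unit clause — contradiction.
So every satisfying assignment has navy = True.

True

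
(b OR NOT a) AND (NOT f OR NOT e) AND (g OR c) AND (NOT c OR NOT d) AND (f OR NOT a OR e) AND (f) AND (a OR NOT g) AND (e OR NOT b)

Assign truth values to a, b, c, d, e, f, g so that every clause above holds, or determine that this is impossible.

(f) alone gives f = true.
(NOT e) alone gives e = false.
(NOT b) alone gives b = false.
(NOT a) alone gives a = false.
(NOT g) alone gives g = false.
(c) alone gives c = true.
(NOT d) alone gives d = false.
This assignment satisfies each clause.

a ↦ false; b ↦ false; c ↦ true; d ↦ false; e ↦ false; f ↦ true; g ↦ false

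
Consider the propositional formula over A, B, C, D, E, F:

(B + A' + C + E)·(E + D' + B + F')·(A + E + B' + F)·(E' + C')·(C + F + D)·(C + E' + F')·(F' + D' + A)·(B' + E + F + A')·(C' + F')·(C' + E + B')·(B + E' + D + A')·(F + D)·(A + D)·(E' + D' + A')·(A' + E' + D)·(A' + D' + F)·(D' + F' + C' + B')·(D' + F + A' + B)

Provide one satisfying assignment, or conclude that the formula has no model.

A: 0,  B: 0,  C: 0,  D: 1,  E: 1,  F: 0

Suppose E = 1.
The clause (C') is unit, so C = 0.
The clause (F') is unit, so F = 0.
The clause (D) is unit, so D = 1.
The clause (A') is unit, so A = 0.
Every clause is now satisfied; B is unconstrained.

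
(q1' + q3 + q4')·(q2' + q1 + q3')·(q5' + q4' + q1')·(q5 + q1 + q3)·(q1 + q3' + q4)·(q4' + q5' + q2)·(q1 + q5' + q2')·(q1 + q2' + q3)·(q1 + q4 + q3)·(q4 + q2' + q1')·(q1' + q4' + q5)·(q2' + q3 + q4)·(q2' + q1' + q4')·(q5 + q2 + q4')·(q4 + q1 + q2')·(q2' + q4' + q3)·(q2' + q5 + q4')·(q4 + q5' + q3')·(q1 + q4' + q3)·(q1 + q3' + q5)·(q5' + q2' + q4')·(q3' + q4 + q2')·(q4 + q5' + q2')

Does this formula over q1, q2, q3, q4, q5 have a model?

Yes

Case q1 = 1:
Case q3 = 0:
Unit clause (q4') forces q4 = 0.
Unit clause (q2') forces q2 = 0.
Every clause is now satisfied; q5 is unconstrained.
A satisfying assignment: q1 ↦ 1, q2 ↦ 0, q3 ↦ 0, q4 ↦ 0, q5 ↦ 1.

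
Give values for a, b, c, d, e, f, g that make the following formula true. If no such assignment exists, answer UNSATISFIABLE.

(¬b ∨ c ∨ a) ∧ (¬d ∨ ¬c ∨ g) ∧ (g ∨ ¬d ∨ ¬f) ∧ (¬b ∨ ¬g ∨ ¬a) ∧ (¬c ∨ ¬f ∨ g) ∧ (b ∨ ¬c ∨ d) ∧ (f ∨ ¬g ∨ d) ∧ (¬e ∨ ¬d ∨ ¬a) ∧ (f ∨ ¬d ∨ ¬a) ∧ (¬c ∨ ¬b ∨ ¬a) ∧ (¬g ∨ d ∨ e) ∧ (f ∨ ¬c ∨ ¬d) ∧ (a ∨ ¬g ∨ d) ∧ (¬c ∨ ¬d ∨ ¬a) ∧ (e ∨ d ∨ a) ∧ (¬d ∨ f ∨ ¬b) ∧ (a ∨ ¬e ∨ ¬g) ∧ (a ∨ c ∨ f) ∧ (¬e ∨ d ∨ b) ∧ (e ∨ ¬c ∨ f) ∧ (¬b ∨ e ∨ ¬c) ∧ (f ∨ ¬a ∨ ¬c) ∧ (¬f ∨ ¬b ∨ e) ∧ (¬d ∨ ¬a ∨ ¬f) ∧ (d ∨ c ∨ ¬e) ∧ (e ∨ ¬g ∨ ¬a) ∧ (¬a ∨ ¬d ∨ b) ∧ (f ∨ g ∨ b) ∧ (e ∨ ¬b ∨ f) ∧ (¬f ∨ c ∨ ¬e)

a: True,  b: False,  c: False,  d: False,  e: False,  f: True,  g: False

Suppose b = False.
Suppose c = False.
Suppose a = True.
The clause (¬d) is unit, so d = False.
The clause (¬e) is unit, so e = False.
The clause (¬g) is unit, so g = False.
The clause (f) is unit, so f = True.
This assignment satisfies each clause.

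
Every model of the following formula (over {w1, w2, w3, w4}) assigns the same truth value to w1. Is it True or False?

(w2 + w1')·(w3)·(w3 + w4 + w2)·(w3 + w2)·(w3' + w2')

Suppose w1 = 1.
From the singleton clause (w2), w2 = 1.
From the singleton clause (w3), w3 = 1.
Now (w3') is unsatisfied and unit — conflict.
So every satisfying assignment has w1 = False.

False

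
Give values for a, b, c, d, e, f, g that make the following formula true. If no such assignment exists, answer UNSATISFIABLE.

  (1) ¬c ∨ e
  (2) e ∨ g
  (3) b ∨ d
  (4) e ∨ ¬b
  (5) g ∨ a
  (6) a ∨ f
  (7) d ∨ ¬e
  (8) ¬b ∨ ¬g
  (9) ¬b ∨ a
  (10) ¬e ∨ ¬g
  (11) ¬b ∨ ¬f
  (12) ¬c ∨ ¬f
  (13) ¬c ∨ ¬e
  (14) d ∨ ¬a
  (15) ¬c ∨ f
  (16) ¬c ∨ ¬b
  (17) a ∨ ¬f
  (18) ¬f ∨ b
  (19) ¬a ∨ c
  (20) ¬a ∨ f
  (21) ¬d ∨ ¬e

UNSATISFIABLE

Branch on c: set c = False.
The clause (¬a) is unit, so a = False.
The clause (g) is unit, so g = True.
The clause (f) is unit, so f = True.
Now (¬f) is unsatisfied and unit — conflict.
Backtrack on c: now try c = True.
The clause (e) is unit, so e = True.
Now (¬e) is unsatisfied and unit — conflict.
Either choice for c ends in contradiction.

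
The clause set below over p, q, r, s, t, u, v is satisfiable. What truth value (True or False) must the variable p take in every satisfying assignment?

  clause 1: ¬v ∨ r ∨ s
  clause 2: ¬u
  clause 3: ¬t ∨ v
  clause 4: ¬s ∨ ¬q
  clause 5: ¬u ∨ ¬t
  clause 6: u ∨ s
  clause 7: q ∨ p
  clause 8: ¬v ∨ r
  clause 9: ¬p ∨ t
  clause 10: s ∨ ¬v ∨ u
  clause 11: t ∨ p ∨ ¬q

True

Suppose p = False.
The clause (¬u) is unit, so u = False.
The clause (s) is unit, so s = True.
The clause (¬q) is unit, so q = False.
But (q) is also a unit clause — contradiction.
So every satisfying assignment has p = True.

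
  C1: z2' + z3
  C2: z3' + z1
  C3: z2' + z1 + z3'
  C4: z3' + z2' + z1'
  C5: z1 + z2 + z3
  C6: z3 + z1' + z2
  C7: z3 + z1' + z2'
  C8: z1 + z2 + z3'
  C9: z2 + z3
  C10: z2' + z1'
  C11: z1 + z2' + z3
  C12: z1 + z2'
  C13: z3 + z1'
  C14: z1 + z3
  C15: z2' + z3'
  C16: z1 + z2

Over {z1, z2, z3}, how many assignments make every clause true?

1

There are 2^3 = 8 truth assignments over (z1, z2, z3).
Check each against the 16 clauses (columns in the order z1, z2, z3):
  F F F  ✗ fails (z1 + z2 + z3)
  F F T  ✗ fails (z3' + z1)
  F T F  ✗ fails (z2' + z3)
  F T T  ✗ fails (z3' + z1)
  T F F  ✗ fails (z3 + z1' + z2)
  T F T  ✓ satisfies all
  T T F  ✗ fails (z2' + z3)
  T T T  ✗ fails (z3' + z2' + z1')
1 of the 8 rows is a model.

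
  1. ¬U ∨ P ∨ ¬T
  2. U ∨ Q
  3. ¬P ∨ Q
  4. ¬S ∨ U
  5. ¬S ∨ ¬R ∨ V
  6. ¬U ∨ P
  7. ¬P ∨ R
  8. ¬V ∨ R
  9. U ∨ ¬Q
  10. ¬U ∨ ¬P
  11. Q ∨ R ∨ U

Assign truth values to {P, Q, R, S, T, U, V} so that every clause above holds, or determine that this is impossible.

Try U = True.
From the singleton clause (P), P = True.
Now (¬P) is unsatisfied and unit — conflict.
Backtrack on U: now try U = False.
From the singleton clause (Q), Q = True.
Now (¬Q) is unsatisfied and unit — conflict.
Either choice for U ends in contradiction.

UNSATISFIABLE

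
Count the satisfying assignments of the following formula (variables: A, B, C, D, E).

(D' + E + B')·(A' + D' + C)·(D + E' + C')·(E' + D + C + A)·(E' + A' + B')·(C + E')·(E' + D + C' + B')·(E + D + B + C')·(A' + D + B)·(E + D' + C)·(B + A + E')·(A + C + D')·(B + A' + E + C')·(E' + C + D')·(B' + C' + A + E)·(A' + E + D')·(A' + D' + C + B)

7

There are 2^5 = 32 truth assignments over (A, B, C, D, E).
Split on C. With C = 1, the clauses containing C are satisfied and C' drops from the rest; 4 of the 2^4 = 16 assignments to the other variables satisfy what remains.
With C = 0, by the same count on the reduced clause set, 3 assignments work.
(One model: A=F, B=F, C=F, D=F, E=F.)
Total: 4 + 3 = 7.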